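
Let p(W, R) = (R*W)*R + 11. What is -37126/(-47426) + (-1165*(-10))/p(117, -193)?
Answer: 40588241761/51672334336 ≈ 0.78549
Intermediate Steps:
p(W, R) = 11 + W*R² (p(W, R) = W*R² + 11 = 11 + W*R²)
-37126/(-47426) + (-1165*(-10))/p(117, -193) = -37126/(-47426) + (-1165*(-10))/(11 + 117*(-193)²) = -37126*(-1/47426) + 11650/(11 + 117*37249) = 18563/23713 + 11650/(11 + 4358133) = 18563/23713 + 11650/4358144 = 18563/23713 + 11650*(1/4358144) = 18563/23713 + 5825/2179072 = 40588241761/51672334336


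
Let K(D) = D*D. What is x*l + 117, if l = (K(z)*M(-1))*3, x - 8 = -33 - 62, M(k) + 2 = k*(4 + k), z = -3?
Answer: 11862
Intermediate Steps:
M(k) = -2 + k*(4 + k)
x = -87 (x = 8 + (-33 - 62) = 8 - 95 = -87)
K(D) = D²
l = -135 (l = ((-3)²*(-2 + (-1)² + 4*(-1)))*3 = (9*(-2 + 1 - 4))*3 = (9*(-5))*3 = -45*3 = -135)
x*l + 117 = -87*(-135) + 117 = 11745 + 117 = 11862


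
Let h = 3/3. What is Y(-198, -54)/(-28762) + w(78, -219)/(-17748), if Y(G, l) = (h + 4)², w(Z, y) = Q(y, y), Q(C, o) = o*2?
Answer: 506419/21269499 ≈ 0.023810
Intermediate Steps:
Q(C, o) = 2*o
w(Z, y) = 2*y
h = 1 (h = 3*(⅓) = 1)
Y(G, l) = 25 (Y(G, l) = (1 + 4)² = 5² = 25)
Y(-198, -54)/(-28762) + w(78, -219)/(-17748) = 25/(-28762) + (2*(-219))/(-17748) = 25*(-1/28762) - 438*(-1/17748) = -25/28762 + 73/2958 = 506419/21269499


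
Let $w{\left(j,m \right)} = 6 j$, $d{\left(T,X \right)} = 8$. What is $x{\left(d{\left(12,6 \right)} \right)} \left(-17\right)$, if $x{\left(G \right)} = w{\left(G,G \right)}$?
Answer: $-816$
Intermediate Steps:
$x{\left(G \right)} = 6 G$
$x{\left(d{\left(12,6 \right)} \right)} \left(-17\right) = 6 \cdot 8 \left(-17\right) = 48 \left(-17\right) = -816$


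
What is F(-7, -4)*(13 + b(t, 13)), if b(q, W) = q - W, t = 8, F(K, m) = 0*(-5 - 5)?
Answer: 0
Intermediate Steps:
F(K, m) = 0 (F(K, m) = 0*(-10) = 0)
F(-7, -4)*(13 + b(t, 13)) = 0*(13 + (8 - 1*13)) = 0*(13 + (8 - 13)) = 0*(13 - 5) = 0*8 = 0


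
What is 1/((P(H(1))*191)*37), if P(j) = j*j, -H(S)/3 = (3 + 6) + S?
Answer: 1/6360300 ≈ 1.5723e-7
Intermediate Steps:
H(S) = -27 - 3*S (H(S) = -3*((3 + 6) + S) = -3*(9 + S) = -27 - 3*S)
P(j) = j²
1/((P(H(1))*191)*37) = 1/(((-27 - 3*1)²*191)*37) = 1/(((-27 - 3)²*191)*37) = 1/(((-30)²*191)*37) = 1/((900*191)*37) = 1/(171900*37) = 1/6360300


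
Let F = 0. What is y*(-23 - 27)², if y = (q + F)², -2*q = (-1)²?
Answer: 625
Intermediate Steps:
q = -½ (q = -½*(-1)² = -½*1 = -½ ≈ -0.50000)
y = ¼ (y = (-½ + 0)² = (-½)² = ¼ ≈ 0.25000)
y*(-23 - 27)² = (-23 - 27)²/4 = (¼)*(-50)² = (¼)*2500 = 625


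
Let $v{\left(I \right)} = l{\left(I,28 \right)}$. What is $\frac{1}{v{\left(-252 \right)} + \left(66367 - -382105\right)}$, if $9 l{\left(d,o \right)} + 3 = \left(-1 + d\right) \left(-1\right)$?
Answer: $\frac{9}{4036498} \approx 2.2297 \cdot 10^{-6}$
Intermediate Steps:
$l{\left(d,o \right)} = - \frac{2}{9} - \frac{d}{9}$ ($l{\left(d,o \right)} = - \frac{1}{3} + \frac{\left(-1 + d\right) \left(-1\right)}{9} = - \frac{1}{3} + \frac{1 - d}{9} = - \frac{1}{3} - \left(- \frac{1}{9} + \frac{d}{9}\right) = - \frac{2}{9} - \frac{d}{9}$)
$v{\left(I \right)} = - \frac{2}{9} - \frac{I}{9}$
$\frac{1}{v{\left(-252 \right)} + \left(66367 - -382105\right)} = \frac{1}{\left(- \frac{2}{9} - -28\right) + \left(66367 - -382105\right)} = \frac{1}{\left(- \frac{2}{9} + 28\right) + \left(66367 + 382105\right)} = \frac{1}{\frac{250}{9} + 448472} = \frac{1}{\frac{4036498}{9}} = \frac{9}{4036498}$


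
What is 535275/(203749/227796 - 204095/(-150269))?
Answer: 18322825697549100/77109183101 ≈ 2.3762e+5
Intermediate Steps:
535275/(203749/227796 - 204095/(-150269)) = 535275/(203749*(1/227796) - 204095*(-1/150269)) = 535275/(203749/227796 + 204095/150269) = 535275/(77109183101/34230677124) = 535275*(34230677124/77109183101) = 18322825697549100/77109183101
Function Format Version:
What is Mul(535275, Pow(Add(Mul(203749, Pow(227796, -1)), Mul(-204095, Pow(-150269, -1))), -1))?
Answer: Rational(18322825697549100, 77109183101) ≈ 2.3762e+5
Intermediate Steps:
Mul(535275, Pow(Add(Mul(203749, Pow(227796, -1)), Mul(-204095, Pow(-150269, -1))), -1)) = Mul(535275, Pow(Add(Mul(203749, Rational(1, 227796)), Mul(-204095, Rational(-1, 150269))), -1)) = Mul(535275, Pow(Add(Rational(203749, 227796), Rational(204095, 150269)), -1)) = Mul(535275, Pow(Rational(77109183101, 34230677124), -1)) = Mul(535275, Rational(34230677124, 77109183101)) = Rational(18322825697549100, 77109183101)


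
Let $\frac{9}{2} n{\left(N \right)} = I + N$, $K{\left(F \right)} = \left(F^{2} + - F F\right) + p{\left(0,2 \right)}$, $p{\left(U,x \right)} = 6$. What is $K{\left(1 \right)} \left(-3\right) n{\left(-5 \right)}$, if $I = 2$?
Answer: $12$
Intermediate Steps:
$K{\left(F \right)} = 6$ ($K{\left(F \right)} = \left(F^{2} + - F F\right) + 6 = \left(F^{2} - F^{2}\right) + 6 = 0 + 6 = 6$)
$n{\left(N \right)} = \frac{4}{9} + \frac{2 N}{9}$ ($n{\left(N \right)} = \frac{2 \left(2 + N\right)}{9} = \frac{4}{9} + \frac{2 N}{9}$)
$K{\left(1 \right)} \left(-3\right) n{\left(-5 \right)} = 6 \left(-3\right) \left(\frac{4}{9} + \frac{2}{9} \left(-5\right)\right) = - 18 \left(\frac{4}{9} - \frac{10}{9}\right) = \left(-18\right) \left(- \frac{2}{3}\right) = 12$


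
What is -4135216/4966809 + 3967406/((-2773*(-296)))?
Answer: 8155564726463/2038398280836 ≈ 4.0010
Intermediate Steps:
-4135216/4966809 + 3967406/((-2773*(-296))) = -4135216*1/4966809 + 3967406/820808 = -4135216/4966809 + 3967406*(1/820808) = -4135216/4966809 + 1983703/410404 = 8155564726463/2038398280836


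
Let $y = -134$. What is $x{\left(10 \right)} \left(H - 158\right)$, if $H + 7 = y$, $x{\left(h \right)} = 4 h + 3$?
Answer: $-12857$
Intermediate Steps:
$x{\left(h \right)} = 3 + 4 h$
$H = -141$ ($H = -7 - 134 = -141$)
$x{\left(10 \right)} \left(H - 158\right) = \left(3 + 4 \cdot 10\right) \left(-141 - 158\right) = \left(3 + 40\right) \left(-299\right) = 43 \left(-299\right) = -12857$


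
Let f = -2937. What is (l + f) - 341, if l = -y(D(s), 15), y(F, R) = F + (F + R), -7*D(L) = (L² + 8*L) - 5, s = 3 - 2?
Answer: -23043/7 ≈ -3291.9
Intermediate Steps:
s = 1
D(L) = 5/7 - 8*L/7 - L²/7 (D(L) = -((L² + 8*L) - 5)/7 = -(-5 + L² + 8*L)/7 = 5/7 - 8*L/7 - L²/7)
y(F, R) = R + 2*F
l = -97/7 (l = -(15 + 2*(5/7 - 8/7*1 - ⅐*1²)) = -(15 + 2*(5/7 - 8/7 - ⅐*1)) = -(15 + 2*(5/7 - 8/7 - ⅐)) = -(15 + 2*(-4/7)) = -(15 - 8/7) = -1*97/7 = -97/7 ≈ -13.857)
(l + f) - 341 = (-97/7 - 2937) - 341 = -20656/7 - 341 = -23043/7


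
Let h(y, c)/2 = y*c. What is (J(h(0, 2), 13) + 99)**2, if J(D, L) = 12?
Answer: 12321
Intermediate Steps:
h(y, c) = 2*c*y (h(y, c) = 2*(y*c) = 2*(c*y) = 2*c*y)
(J(h(0, 2), 13) + 99)**2 = (12 + 99)**2 = 111**2 = 12321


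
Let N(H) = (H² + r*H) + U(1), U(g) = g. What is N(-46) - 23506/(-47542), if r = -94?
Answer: 153120764/23771 ≈ 6441.5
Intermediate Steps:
N(H) = 1 + H² - 94*H (N(H) = (H² - 94*H) + 1 = 1 + H² - 94*H)
N(-46) - 23506/(-47542) = (1 + (-46)² - 94*(-46)) - 23506/(-47542) = (1 + 2116 + 4324) - 23506*(-1)/47542 = 6441 - 1*(-11753/23771) = 6441 + 11753/23771 = 153120764/23771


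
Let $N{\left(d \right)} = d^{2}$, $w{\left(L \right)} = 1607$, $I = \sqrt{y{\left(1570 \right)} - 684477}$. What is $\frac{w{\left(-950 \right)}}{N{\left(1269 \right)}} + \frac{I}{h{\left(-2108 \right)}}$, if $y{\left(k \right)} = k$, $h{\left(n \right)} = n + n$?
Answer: $\frac{1607}{1610361} - \frac{i \sqrt{2363}}{248} \approx 0.00099791 - 0.19601 i$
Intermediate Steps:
$h{\left(n \right)} = 2 n$
$I = 17 i \sqrt{2363}$ ($I = \sqrt{1570 - 684477} = \sqrt{-682907} = 17 i \sqrt{2363} \approx 826.38 i$)
$\frac{w{\left(-950 \right)}}{N{\left(1269 \right)}} + \frac{I}{h{\left(-2108 \right)}} = \frac{1607}{1269^{2}} + \frac{17 i \sqrt{2363}}{2 \left(-2108\right)} = \frac{1607}{1610361} + \frac{17 i \sqrt{2363}}{-4216} = 1607 \cdot \frac{1}{1610361} + 17 i \sqrt{2363} \left(- \frac{1}{4216}\right) = \frac{1607}{1610361} - \frac{i \sqrt{2363}}{248}$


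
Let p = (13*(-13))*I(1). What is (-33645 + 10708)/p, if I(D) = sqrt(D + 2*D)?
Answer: 22937*sqrt(3)/507 ≈ 78.359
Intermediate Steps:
I(D) = sqrt(3)*sqrt(D) (I(D) = sqrt(3*D) = sqrt(3)*sqrt(D))
p = -169*sqrt(3) (p = (13*(-13))*(sqrt(3)*sqrt(1)) = -169*sqrt(3) ≈ -292.72)
(-33645 + 10708)/p = (-33645 + 10708)/((-169*sqrt(3))) = -(-22937)*sqrt(3)/507 = 22937*sqrt(3)/507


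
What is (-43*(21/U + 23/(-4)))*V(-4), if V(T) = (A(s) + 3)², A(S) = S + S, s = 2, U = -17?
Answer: 1000825/68 ≈ 14718.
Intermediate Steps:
A(S) = 2*S
V(T) = 49 (V(T) = (2*2 + 3)² = (4 + 3)² = 7² = 49)
(-43*(21/U + 23/(-4)))*V(-4) = -43*(21/(-17) + 23/(-4))*49 = -43*(21*(-1/17) + 23*(-¼))*49 = -43*(-21/17 - 23/4)*49 = -43*(-475/68)*49 = (20425/68)*49 = 1000825/68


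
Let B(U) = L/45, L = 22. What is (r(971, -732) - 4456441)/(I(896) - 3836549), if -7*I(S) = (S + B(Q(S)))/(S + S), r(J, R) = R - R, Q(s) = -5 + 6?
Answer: 1257785907840/1082827609931 ≈ 1.1616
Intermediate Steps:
Q(s) = 1
r(J, R) = 0
B(U) = 22/45
I(S) = -(22/45 + S)/(14*S) (I(S) = -(S + 22/45)/(7*(S + S)) = -(22/45 + S)/(7*(2*S)) = -(22/45 + S)*1/(2*S)/7 = -(22/45 + S)/(14*S))
(r(971, -732) - 4456441)/(I(896) - 3836549) = (0 - 4456441)/((1/630)*(-22 - 45*896)/896 - 3836549) = -4456441/((1/630)*(1/896)*(-22 - 40320) - 3836549) = -4456441/((1/630)*(1/896)*(-40342) - 3836549) = -4456441/(-20171/282240 - 3836549) = -4456441/(-1082827609931/282240) = -4456441*(-282240/1082827609931) = 1257785907840/1082827609931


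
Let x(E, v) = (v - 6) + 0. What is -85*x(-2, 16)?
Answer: -850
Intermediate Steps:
x(E, v) = -6 + v (x(E, v) = (-6 + v) + 0 = -6 + v)
-85*x(-2, 16) = -85*(-6 + 16) = -85*10 = -850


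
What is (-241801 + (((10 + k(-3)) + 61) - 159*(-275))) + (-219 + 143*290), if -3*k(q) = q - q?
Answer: -156754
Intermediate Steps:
k(q) = 0 (k(q) = -(q - q)/3 = -⅓*0 = 0)
(-241801 + (((10 + k(-3)) + 61) - 159*(-275))) + (-219 + 143*290) = (-241801 + (((10 + 0) + 61) - 159*(-275))) + (-219 + 143*290) = (-241801 + ((10 + 61) + 43725)) + (-219 + 41470) = (-241801 + (71 + 43725)) + 41251 = (-241801 + 43796) + 41251 = -198005 + 41251 = -156754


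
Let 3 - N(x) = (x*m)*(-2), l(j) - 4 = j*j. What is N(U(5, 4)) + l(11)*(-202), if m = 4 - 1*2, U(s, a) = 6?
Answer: -25223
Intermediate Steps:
m = 2 (m = 4 - 2 = 2)
l(j) = 4 + j**2 (l(j) = 4 + j*j = 4 + j**2)
N(x) = 3 + 4*x (N(x) = 3 - x*2*(-2) = 3 - 2*x*(-2) = 3 - (-4)*x = 3 + 4*x)
N(U(5, 4)) + l(11)*(-202) = (3 + 4*6) + (4 + 11**2)*(-202) = (3 + 24) + (4 + 121)*(-202) = 27 + 125*(-202) = 27 - 25250 = -25223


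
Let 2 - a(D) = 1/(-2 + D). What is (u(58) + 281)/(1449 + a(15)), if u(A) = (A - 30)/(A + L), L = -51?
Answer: 3705/18862 ≈ 0.19643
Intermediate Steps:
u(A) = (-30 + A)/(-51 + A) (u(A) = (A - 30)/(A - 51) = (-30 + A)/(-51 + A))
a(D) = 2 - 1/(-2 + D)
(u(58) + 281)/(1449 + a(15)) = ((-30 + 58)/(-51 + 58) + 281)/(1449 + (-5 + 2*15)/(-2 + 15)) = (28/7 + 281)/(1449 + (-5 + 30)/13) = ((1/7)*28 + 281)/(1449 + (1/13)*25) = (4 + 281)/(1449 + 25/13) = 285/(18862/13) = 285*(13/18862) = 3705/18862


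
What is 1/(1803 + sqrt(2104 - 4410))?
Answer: 1803/3253115 - I*sqrt(2306)/3253115 ≈ 0.00055424 - 1.4761e-5*I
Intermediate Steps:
1/(1803 + sqrt(2104 - 4410)) = 1/(1803 + sqrt(-2306)) = 1/(1803 + I*sqrt(2306))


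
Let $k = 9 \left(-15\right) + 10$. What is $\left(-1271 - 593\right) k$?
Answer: $233000$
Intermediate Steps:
$k = -125$ ($k = -135 + 10 = -125$)
$\left(-1271 - 593\right) k = \left(-1271 - 593\right) \left(-125\right) = \left(-1864\right) \left(-125\right) = 233000$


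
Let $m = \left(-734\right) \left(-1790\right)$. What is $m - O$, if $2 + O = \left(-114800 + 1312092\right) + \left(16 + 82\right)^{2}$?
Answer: $106966$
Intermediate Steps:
$O = 1206894$ ($O = -2 + \left(\left(-114800 + 1312092\right) + \left(16 + 82\right)^{2}\right) = -2 + \left(1197292 + 98^{2}\right) = -2 + \left(1197292 + 9604\right) = -2 + 1206896 = 1206894$)
$m = 1313860$
$m - O = 1313860 - 1206894 = 106966$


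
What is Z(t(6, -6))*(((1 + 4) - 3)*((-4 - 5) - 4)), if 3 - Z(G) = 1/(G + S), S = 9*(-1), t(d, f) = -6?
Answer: -1196/15 ≈ -79.733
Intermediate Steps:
S = -9
Z(G) = 3 - 1/(-9 + G) (Z(G) = 3 - 1/(G - 9) = 3 - 1/(-9 + G))
Z(t(6, -6))*(((1 + 4) - 3)*((-4 - 5) - 4)) = ((-28 + 3*(-6))/(-9 - 6))*(((1 + 4) - 3)*((-4 - 5) - 4)) = ((-28 - 18)/(-15))*((5 - 3)*(-9 - 4)) = (-1/15*(-46))*(2*(-13)) = (46/15)*(-26) = -1196/15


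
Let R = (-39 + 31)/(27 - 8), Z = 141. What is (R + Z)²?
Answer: 7134241/361 ≈ 19762.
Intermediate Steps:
R = -8/19 ≈ -0.42105
(R + Z)² = (-8/19 + 141)² = (2671/19)² = 7134241/361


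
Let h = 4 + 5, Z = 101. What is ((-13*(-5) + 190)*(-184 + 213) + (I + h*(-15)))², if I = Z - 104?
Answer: 52664049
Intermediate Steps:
h = 9
I = -3 (I = 101 - 104 = -3)
((-13*(-5) + 190)*(-184 + 213) + (I + h*(-15)))² = ((-13*(-5) + 190)*(-184 + 213) + (-3 + 9*(-15)))² = ((65 + 190)*29 + (-3 - 135))² = (255*29 - 138)² = (7395 - 138)² = 7257² = 52664049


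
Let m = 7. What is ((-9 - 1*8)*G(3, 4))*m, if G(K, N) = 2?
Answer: -238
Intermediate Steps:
((-9 - 1*8)*G(3, 4))*m = ((-9 - 1*8)*2)*7 = ((-9 - 8)*2)*7 = -17*2*7 = -34*7 = -238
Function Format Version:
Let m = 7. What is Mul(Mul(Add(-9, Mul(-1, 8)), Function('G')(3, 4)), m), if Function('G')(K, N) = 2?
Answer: -238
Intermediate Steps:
Mul(Mul(Add(-9, Mul(-1, 8)), Function('G')(3, 4)), m) = Mul(Mul(Add(-9, Mul(-1, 8)), 2), 7) = Mul(Mul(Add(-9, -8), 2), 7) = Mul(Mul(-17, 2), 7) = Mul(-34, 7) = -238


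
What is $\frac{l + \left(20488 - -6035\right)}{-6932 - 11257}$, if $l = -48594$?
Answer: $\frac{7357}{6063} \approx 1.2134$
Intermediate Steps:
$\frac{l + \left(20488 - -6035\right)}{-6932 - 11257} = \frac{-48594 + \left(20488 - -6035\right)}{-6932 - 11257} = \frac{-48594 + \left(20488 + 6035\right)}{-18189} = \left(-48594 + 26523\right) \left(- \frac{1}{18189}\right) = \left(-22071\right) \left(- \frac{1}{18189}\right) = \frac{7357}{6063}$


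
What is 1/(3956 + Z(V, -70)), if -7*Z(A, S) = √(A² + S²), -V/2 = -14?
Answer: 989/3912455 + √29/7824910 ≈ 0.00025347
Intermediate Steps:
V = 28 (V = -2*(-14) = 28)
Z(A, S) = -√(A² + S²)/7
1/(3956 + Z(V, -70)) = 1/(3956 - √(28² + (-70)²)/7) = 1/(3956 - √(784 + 4900)/7) = 1/(3956 - 2*√29)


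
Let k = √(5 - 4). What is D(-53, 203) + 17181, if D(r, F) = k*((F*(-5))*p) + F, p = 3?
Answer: 14339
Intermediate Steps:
k = 1 (k = √1 = 1)
D(r, F) = -14*F (D(r, F) = 1*((F*(-5))*3) + F = 1*(-5*F*3) + F = 1*(-15*F) + F = -15*F + F = -14*F)
D(-53, 203) + 17181 = -14*203 + 17181 = -2842 + 17181 = 14339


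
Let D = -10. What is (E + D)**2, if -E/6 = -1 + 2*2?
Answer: 784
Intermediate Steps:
E = -18 (E = -6*(-1 + 2*2) = -6*(-1 + 4) = -6*3 = -18)
(E + D)**2 = (-18 - 10)**2 = (-28)**2 = 784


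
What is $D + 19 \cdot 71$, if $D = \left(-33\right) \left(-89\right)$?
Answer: $4286$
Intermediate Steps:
$D = 2937$
$D + 19 \cdot 71 = 2937 + 19 \cdot 71 = 2937 + 1349 = 4286$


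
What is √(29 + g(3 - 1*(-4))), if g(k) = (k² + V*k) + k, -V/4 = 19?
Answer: I*√447 ≈ 21.142*I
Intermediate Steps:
V = -76 (V = -4*19 = -76)
g(k) = k² - 75*k (g(k) = (k² - 76*k) + k = k² - 75*k)
√(29 + g(3 - 1*(-4))) = √(29 + (3 - 1*(-4))*(-75 + (3 - 1*(-4)))) = √(29 + (3 + 4)*(-75 + (3 + 4))) = √(29 + 7*(-75 + 7)) = √(29 + 7*(-68)) = √(29 - 476) = √(-447) = I*√447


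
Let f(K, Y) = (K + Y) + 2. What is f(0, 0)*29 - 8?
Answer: 50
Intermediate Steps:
f(K, Y) = 2 + K + Y
f(0, 0)*29 - 8 = (2 + 0 + 0)*29 - 8 = 2*29 - 8 = 58 - 8 = 50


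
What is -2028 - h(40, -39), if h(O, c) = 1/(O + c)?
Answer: -2029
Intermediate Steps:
-2028 - h(40, -39) = -2028 - 1/(40 - 39) = -2028 - 1/1 = -2028 - 1*1 = -2028 - 1 = -2029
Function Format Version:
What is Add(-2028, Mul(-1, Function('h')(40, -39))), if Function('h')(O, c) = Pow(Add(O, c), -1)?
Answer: -2029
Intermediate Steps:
Add(-2028, Mul(-1, Function('h')(40, -39))) = Add(-2028, Mul(-1, Pow(Add(40, -39), -1))) = Add(-2028, Mul(-1, Pow(1, -1))) = Add(-2028, Mul(-1, 1)) = Add(-2028, -1) = -2029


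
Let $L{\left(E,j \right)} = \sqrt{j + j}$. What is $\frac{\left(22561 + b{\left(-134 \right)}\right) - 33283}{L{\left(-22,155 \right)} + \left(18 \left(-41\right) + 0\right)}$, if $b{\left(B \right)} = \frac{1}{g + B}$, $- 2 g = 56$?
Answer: $\frac{71215565}{4899006} + \frac{1736965 \sqrt{310}}{88182108} \approx 14.884$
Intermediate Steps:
$g = -28$ ($g = \left(- \frac{1}{2}\right) 56 = -28$)
$b{\left(B \right)} = \frac{1}{-28 + B}$
$L{\left(E,j \right)} = \sqrt{2} \sqrt{j}$ ($L{\left(E,j \right)} = \sqrt{2 j} = \sqrt{2} \sqrt{j}$)
$\frac{\left(22561 + b{\left(-134 \right)}\right) - 33283}{L{\left(-22,155 \right)} + \left(18 \left(-41\right) + 0\right)} = \frac{\left(22561 + \frac{1}{-28 - 134}\right) - 33283}{\sqrt{2} \sqrt{155} + \left(18 \left(-41\right) + 0\right)} = \frac{\left(22561 + \frac{1}{-162}\right) - 33283}{\sqrt{310} + \left(-738 + 0\right)} = \frac{\left(22561 - \frac{1}{162}\right) - 33283}{\sqrt{310} - 738} = \frac{\frac{3654881}{162} - 33283}{-738 + \sqrt{310}} = - \frac{1736965}{162 \left(-738 + \sqrt{310}\right)}$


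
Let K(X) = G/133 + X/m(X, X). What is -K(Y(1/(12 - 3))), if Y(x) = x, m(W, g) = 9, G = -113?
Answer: 9020/10773 ≈ 0.83728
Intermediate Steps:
K(X) = -113/133 + X/9
-K(Y(1/(12 - 3))) = -(-113/133 + 1/(9*(12 - 3))) = -(-113/133 + (⅑)/9) = -(-113/133 + (⅑)*(⅑)) = -(-113/133 + 1/81) = -1*(-9020/10773) = 9020/10773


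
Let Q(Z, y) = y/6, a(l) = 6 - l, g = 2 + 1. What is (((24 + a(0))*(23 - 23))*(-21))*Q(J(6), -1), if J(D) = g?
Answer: 0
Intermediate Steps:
g = 3
J(D) = 3
Q(Z, y) = y/6 (Q(Z, y) = y*(⅙) = y/6)
(((24 + a(0))*(23 - 23))*(-21))*Q(J(6), -1) = (((24 + (6 - 1*0))*(23 - 23))*(-21))*((⅙)*(-1)) = (((24 + (6 + 0))*0)*(-21))*(-⅙) = (((24 + 6)*0)*(-21))*(-⅙) = ((30*0)*(-21))*(-⅙) = (0*(-21))*(-⅙) = 0*(-⅙) = 0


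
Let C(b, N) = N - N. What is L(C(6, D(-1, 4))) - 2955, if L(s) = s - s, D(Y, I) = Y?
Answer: -2955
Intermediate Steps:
C(b, N) = 0
L(s) = 0
L(C(6, D(-1, 4))) - 2955 = 0 - 2955 = -2955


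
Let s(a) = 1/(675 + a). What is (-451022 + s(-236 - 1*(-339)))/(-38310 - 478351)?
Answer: 350895115/401962258 ≈ 0.87296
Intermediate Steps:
(-451022 + s(-236 - 1*(-339)))/(-38310 - 478351) = (-451022 + 1/(675 + (-236 - 1*(-339))))/(-38310 - 478351) = (-451022 + 1/(675 + (-236 + 339)))/(-516661) = (-451022 + 1/(675 + 103))*(-1/516661) = (-451022 + 1/778)*(-1/516661) = -350895115/778*(-1/516661) = 350895115/401962258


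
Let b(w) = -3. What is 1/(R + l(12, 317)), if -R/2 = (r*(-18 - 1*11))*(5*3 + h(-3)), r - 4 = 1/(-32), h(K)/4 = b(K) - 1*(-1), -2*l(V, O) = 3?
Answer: 16/25757 ≈ 0.00062119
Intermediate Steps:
l(V, O) = -3/2 (l(V, O) = -½*3 = -3/2)
h(K) = -8 (h(K) = 4*(-3 - 1*(-1)) = 4*(-3 + 1) = 4*(-2) = -8)
r = 127/32 (r = 4 + 1/(-32) = 4 - 1/32 = 127/32 ≈ 3.9688)
R = 25781/16 (R = -2*127*(-18 - 1*11)/32*(5*3 - 8) = -2*127*(-18 - 11)/32*(15 - 8) = -2*(127/32)*(-29)*7 = -(-3683)*7/16 = -2*(-25781/32) = 25781/16 ≈ 1611.3)
1/(R + l(12, 317)) = 1/(25781/16 - 3/2) = 1/(25757/16) = 16/25757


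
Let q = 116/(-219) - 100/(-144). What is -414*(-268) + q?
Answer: 291582289/2628 ≈ 1.1095e+5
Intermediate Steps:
q = 433/2628 (q = 116*(-1/219) - 100*(-1/144) = -116/219 + 25/36 = 433/2628 ≈ 0.16476)
-414*(-268) + q = -414*(-268) + 433/2628 = 110952 + 433/2628 = 291582289/2628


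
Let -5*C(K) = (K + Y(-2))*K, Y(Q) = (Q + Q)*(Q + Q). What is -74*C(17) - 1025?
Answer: 36389/5 ≈ 7277.8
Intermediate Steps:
Y(Q) = 4*Q**2 (Y(Q) = (2*Q)*(2*Q) = 4*Q**2)
C(K) = -K*(16 + K)/5 (C(K) = -(K + 4*(-2)**2)*K/5 = -(K + 4*4)*K/5 = -(K + 16)*K/5 = -(16 + K)*K/5 = -K*(16 + K)/5)
-74*C(17) - 1025 = -(-74)*17*(16 + 17)/5 - 1025 = -(-74)*17*33/5 - 1025 = -74*(-561/5) - 1025 = 41514/5 - 1025 = 36389/5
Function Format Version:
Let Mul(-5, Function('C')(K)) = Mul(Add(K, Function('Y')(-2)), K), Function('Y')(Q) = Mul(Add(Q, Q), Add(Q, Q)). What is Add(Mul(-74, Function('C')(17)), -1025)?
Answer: Rational(36389, 5) ≈ 7277.8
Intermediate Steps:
Function('Y')(Q) = Mul(4, Pow(Q, 2)) (Function('Y')(Q) = Mul(Mul(2, Q), Mul(2, Q)) = Mul(4, Pow(Q, 2)))
Function('C')(K) = Mul(Rational(-1, 5), K, Add(16, K)) (Function('C')(K) = Mul(Rational(-1, 5), Mul(Add(K, Mul(4, Pow(-2, 2))), K)) = Mul(Rational(-1, 5), Mul(Add(K, Mul(4, 4)), K)) = Mul(Rational(-1, 5), Mul(Add(K, 16), K)) = Mul(Rational(-1, 5), Mul(Add(16, K), K)) = Mul(Rational(-1, 5), Mul(K, Add(16, K))) = Mul(Rational(-1, 5), K, Add(16, K)))
Add(Mul(-74, Function('C')(17)), -1025) = Add(Mul(-74, Mul(Rational(-1, 5), 17, Add(16, 17))), -1025) = Add(Mul(-74, Mul(Rational(-1, 5), 17, 33)), -1025) = Add(Mul(-74, Rational(-561, 5)), -1025) = Add(Rational(41514, 5), -1025) = Rational(36389, 5)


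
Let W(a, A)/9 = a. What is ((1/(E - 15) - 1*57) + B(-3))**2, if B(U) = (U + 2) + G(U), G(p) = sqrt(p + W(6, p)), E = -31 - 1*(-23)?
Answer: 1809204/529 - 2670*sqrt(51)/23 ≈ 2591.0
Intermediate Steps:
W(a, A) = 9*a
E = -8 (E = -31 + 23 = -8)
G(p) = sqrt(54 + p) (G(p) = sqrt(p + 9*6) = sqrt(p + 54) = sqrt(54 + p))
B(U) = 2 + U + sqrt(54 + U) (B(U) = (U + 2) + sqrt(54 + U) = (2 + U) + sqrt(54 + U) = 2 + U + sqrt(54 + U))
((1/(E - 15) - 1*57) + B(-3))**2 = ((1/(-8 - 15) - 1*57) + (2 - 3 + sqrt(54 - 3)))**2 = ((1/(-23) - 57) + (2 - 3 + sqrt(51)))**2 = ((-1/23 - 57) + (-1 + sqrt(51)))**2 = (-1312/23 + (-1 + sqrt(51)))**2 = (-1335/23 + sqrt(51))**2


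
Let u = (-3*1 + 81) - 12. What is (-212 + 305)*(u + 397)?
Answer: 43059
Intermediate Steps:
u = 66 (u = (-3 + 81) - 12 = 78 - 12 = 66)
(-212 + 305)*(u + 397) = (-212 + 305)*(66 + 397) = 93*463 = 43059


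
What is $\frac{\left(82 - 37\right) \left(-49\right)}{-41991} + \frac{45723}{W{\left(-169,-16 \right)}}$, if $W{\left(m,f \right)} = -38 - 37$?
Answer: $- \frac{213309902}{349925} \approx -609.59$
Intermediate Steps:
$W{\left(m,f \right)} = -75$ ($W{\left(m,f \right)} = -38 - 37 = -75$)
$\frac{\left(82 - 37\right) \left(-49\right)}{-41991} + \frac{45723}{W{\left(-169,-16 \right)}} = \frac{\left(82 - 37\right) \left(-49\right)}{-41991} + \frac{45723}{-75} = 45 \left(-49\right) \left(- \frac{1}{41991}\right) + 45723 \left(- \frac{1}{75}\right) = \left(-2205\right) \left(- \frac{1}{41991}\right) - \frac{15241}{25} = \frac{735}{13997} - \frac{15241}{25} = - \frac{213309902}{349925}$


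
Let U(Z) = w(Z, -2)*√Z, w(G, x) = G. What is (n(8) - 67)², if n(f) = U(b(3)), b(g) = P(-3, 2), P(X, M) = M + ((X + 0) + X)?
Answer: 4425 + 1072*I ≈ 4425.0 + 1072.0*I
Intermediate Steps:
P(X, M) = M + 2*X (P(X, M) = M + (X + X) = M + 2*X)
b(g) = -4 (b(g) = 2 + 2*(-3) = 2 - 6 = -4)
U(Z) = Z^(3/2) (U(Z) = Z*√Z = Z^(3/2))
n(f) = -8*I (n(f) = (-4)^(3/2) = -8*I)
(n(8) - 67)² = (-8*I - 67)² = (-67 - 8*I)²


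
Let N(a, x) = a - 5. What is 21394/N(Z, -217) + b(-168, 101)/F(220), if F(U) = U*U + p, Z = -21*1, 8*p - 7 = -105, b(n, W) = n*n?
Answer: -689649133/838721 ≈ -822.26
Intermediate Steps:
b(n, W) = n²
p = -49/4 (p = 7/8 + (⅛)*(-105) = 7/8 - 105/8 = -49/4 ≈ -12.250)
Z = -21
F(U) = -49/4 + U² (F(U) = U*U - 49/4 = U² - 49/4 = -49/4 + U²)
N(a, x) = -5 + a
21394/N(Z, -217) + b(-168, 101)/F(220) = 21394/(-5 - 21) + (-168)²/(-49/4 + 220²) = 21394/(-26) + 28224/(-49/4 + 48400) = 21394*(-1/26) + 28224/(193551/4) = -10697/13 + 28224*(4/193551) = -10697/13 + 37632/64517 = -689649133/838721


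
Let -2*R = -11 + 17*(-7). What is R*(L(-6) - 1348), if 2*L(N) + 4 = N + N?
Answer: -88140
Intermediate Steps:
R = 65 (R = -(-11 + 17*(-7))/2 = -(-11 - 119)/2 = -1/2*(-130) = 65)
L(N) = -2 + N (L(N) = -2 + (N + N)/2 = -2 + (2*N)/2 = -2 + N)
R*(L(-6) - 1348) = 65*((-2 - 6) - 1348) = 65*(-8 - 1348) = 65*(-1356) = -88140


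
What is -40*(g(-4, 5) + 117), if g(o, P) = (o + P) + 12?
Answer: -5200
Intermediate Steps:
g(o, P) = 12 + P + o (g(o, P) = (P + o) + 12 = 12 + P + o)
-40*(g(-4, 5) + 117) = -40*((12 + 5 - 4) + 117) = -40*(13 + 117) = -40*130 = -5200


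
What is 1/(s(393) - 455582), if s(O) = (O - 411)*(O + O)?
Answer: -1/469730 ≈ -2.1289e-6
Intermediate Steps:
s(O) = 2*O*(-411 + O) (s(O) = (-411 + O)*(2*O) = 2*O*(-411 + O))
1/(s(393) - 455582) = 1/(2*393*(-411 + 393) - 455582) = 1/(2*393*(-18) - 455582) = 1/(-14148 - 455582) = 1/(-469730) = -1/469730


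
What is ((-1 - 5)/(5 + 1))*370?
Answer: -370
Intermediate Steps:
((-1 - 5)/(5 + 1))*370 = -6/6*370 = -6*⅙*370 = -1*370 = -370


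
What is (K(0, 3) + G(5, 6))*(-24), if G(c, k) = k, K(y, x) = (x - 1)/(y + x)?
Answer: -160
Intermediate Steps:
K(y, x) = (-1 + x)/(x + y)
(K(0, 3) + G(5, 6))*(-24) = ((-1 + 3)/(3 + 0) + 6)*(-24) = (2/3 + 6)*(-24) = (20/3)*(-24) = -160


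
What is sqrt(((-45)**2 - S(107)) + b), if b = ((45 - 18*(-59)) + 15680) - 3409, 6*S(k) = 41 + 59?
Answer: sqrt(138477)/3 ≈ 124.04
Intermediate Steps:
S(k) = 50/3 (S(k) = (41 + 59)/6 = (1/6)*100 = 50/3)
b = 13378 (b = ((45 + 1062) + 15680) - 3409 = (1107 + 15680) - 3409 = 16787 - 3409 = 13378)
sqrt(((-45)**2 - S(107)) + b) = sqrt(((-45)**2 - 1*50/3) + 13378) = sqrt((2025 - 50/3) + 13378) = sqrt(6025/3 + 13378) = sqrt(46159/3) = sqrt(138477)/3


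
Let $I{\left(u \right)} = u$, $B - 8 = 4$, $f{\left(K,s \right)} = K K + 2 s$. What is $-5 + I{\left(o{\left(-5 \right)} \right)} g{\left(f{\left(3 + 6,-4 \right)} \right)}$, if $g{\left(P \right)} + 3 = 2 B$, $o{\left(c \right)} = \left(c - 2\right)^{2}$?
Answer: $1024$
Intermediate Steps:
$f{\left(K,s \right)} = K^{2} + 2 s$
$B = 12$ ($B = 8 + 4 = 12$)
$o{\left(c \right)} = \left(-2 + c\right)^{2}$
$g{\left(P \right)} = 21$ ($g{\left(P \right)} = -3 + 2 \cdot 12 = -3 + 24 = 21$)
$-5 + I{\left(o{\left(-5 \right)} \right)} g{\left(f{\left(3 + 6,-4 \right)} \right)} = -5 + \left(-2 - 5\right)^{2} \cdot 21 = -5 + \left(-7\right)^{2} \cdot 21 = -5 + 49 \cdot 21 = -5 + 1029 = 1024$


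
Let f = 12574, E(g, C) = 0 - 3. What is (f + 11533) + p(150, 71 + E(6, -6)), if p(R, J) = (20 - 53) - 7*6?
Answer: 24032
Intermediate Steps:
E(g, C) = -3
p(R, J) = -75 (p(R, J) = -33 - 42 = -75)
(f + 11533) + p(150, 71 + E(6, -6)) = (12574 + 11533) - 75 = 24107 - 75 = 24032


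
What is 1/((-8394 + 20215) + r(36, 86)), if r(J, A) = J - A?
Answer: 1/11771 ≈ 8.4955e-5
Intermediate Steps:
1/((-8394 + 20215) + r(36, 86)) = 1/((-8394 + 20215) + (36 - 1*86)) = 1/(11821 + (36 - 86)) = 1/(11821 - 50) = 1/11771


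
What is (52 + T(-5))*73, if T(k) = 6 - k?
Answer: 4599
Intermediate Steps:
(52 + T(-5))*73 = (52 + (6 - 1*(-5)))*73 = (52 + (6 + 5))*73 = (52 + 11)*73 = 63*73 = 4599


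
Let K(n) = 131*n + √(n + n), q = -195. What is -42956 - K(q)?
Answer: -17411 - I*√390 ≈ -17411.0 - 19.748*I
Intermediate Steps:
K(n) = 131*n + √2*√n (K(n) = 131*n + √(2*n) = 131*n + √2*√n)
-42956 - K(q) = -42956 - (131*(-195) + √2*√(-195)) = -42956 - (-25545 + √2*(I*√195)) = -42956 - (-25545 + I*√390) = -42956 + (25545 - I*√390) = -17411 - I*√390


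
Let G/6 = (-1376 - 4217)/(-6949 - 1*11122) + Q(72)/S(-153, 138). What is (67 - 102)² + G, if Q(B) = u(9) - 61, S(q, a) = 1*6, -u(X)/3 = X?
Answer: 1210605/1063 ≈ 1138.9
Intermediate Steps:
u(X) = -3*X
S(q, a) = 6
Q(B) = -88 (Q(B) = -3*9 - 61 = -27 - 61 = -88)
G = -91570/1063 (G = 6*((-1376 - 4217)/(-6949 - 1*11122) - 88/6) = 6*(-5593/(-6949 - 11122) - 88*⅙) = 6*(-5593/(-18071) - 44/3) = 6*(-5593*(-1/18071) - 44/3) = 6*(329/1063 - 44/3) = 6*(-45785/3189) = -91570/1063 ≈ -86.143)
(67 - 102)² + G = (67 - 102)² - 91570/1063 = (-35)² - 91570/1063 = 1225 - 91570/1063 = 1210605/1063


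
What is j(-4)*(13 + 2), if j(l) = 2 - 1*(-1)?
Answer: 45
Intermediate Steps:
j(l) = 3 (j(l) = 2 + 1 = 3)
j(-4)*(13 + 2) = 3*(13 + 2) = 3*15 = 45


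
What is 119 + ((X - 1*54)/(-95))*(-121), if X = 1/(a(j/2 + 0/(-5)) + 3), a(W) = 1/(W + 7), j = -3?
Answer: 168316/3325 ≈ 50.621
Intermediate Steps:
a(W) = 1/(7 + W)
X = 11/35 (X = 1/(1/(7 + (-3/2 + 0/(-5))) + 3) = 1/(1/(7 + (-3*½ + 0*(-⅕))) + 3) = 1/(1/(7 + (-3/2 + 0)) + 3) = 1/(1/(7 - 3/2) + 3) = 1/(1/(11/2) + 3) = 1/(2/11 + 3) = 1/(35/11) = 11/35 ≈ 0.31429)
119 + ((X - 1*54)/(-95))*(-121) = 119 + ((11/35 - 1*54)/(-95))*(-121) = 119 + ((11/35 - 54)*(-1/95))*(-121) = 119 - 1879/35*(-1/95)*(-121) = 119 + (1879/3325)*(-121) = 119 - 227359/3325 = 168316/3325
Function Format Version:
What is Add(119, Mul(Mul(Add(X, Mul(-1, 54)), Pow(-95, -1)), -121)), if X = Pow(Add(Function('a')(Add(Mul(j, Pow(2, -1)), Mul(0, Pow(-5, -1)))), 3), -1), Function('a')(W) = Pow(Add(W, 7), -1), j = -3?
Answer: Rational(168316, 3325) ≈ 50.621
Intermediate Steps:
Function('a')(W) = Pow(Add(7, W), -1)
X = Rational(11, 35) (X = Pow(Add(Pow(Add(7, Add(Mul(-3, Pow(2, -1)), Mul(0, Pow(-5, -1)))), -1), 3), -1) = Pow(Add(Pow(Add(7, Add(Mul(-3, Rational(1, 2)), Mul(0, Rational(-1, 5)))), -1), 3), -1) = Pow(Add(Pow(Add(7, Add(Rational(-3, 2), 0)), -1), 3), -1) = Pow(Add(Pow(Add(7, Rational(-3, 2)), -1), 3), -1) = Pow(Add(Pow(Rational(11, 2), -1), 3), -1) = Pow(Add(Rational(2, 11), 3), -1) = Pow(Rational(35, 11), -1) = Rational(11, 35) ≈ 0.31429)
Add(119, Mul(Mul(Add(X, Mul(-1, 54)), Pow(-95, -1)), -121)) = Add(119, Mul(Mul(Add(Rational(11, 35), Mul(-1, 54)), Pow(-95, -1)), -121)) = Add(119, Mul(Mul(Add(Rational(11, 35), -54), Rational(-1, 95)), -121)) = Add(119, Mul(Mul(Rational(-1879, 35), Rational(-1, 95)), -121)) = Add(119, Mul(Rational(1879, 3325), -121)) = Add(119, Rational(-227359, 3325)) = Rational(168316, 3325)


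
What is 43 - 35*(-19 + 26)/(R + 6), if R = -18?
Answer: 761/12 ≈ 63.417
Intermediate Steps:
43 - 35*(-19 + 26)/(R + 6) = 43 - 35*(-19 + 26)/(-18 + 6) = 43 - 245/(-12) = 43 - 245*(-1)/12 = 43 - 35*(-7/12) = 43 + 245/12 = 761/12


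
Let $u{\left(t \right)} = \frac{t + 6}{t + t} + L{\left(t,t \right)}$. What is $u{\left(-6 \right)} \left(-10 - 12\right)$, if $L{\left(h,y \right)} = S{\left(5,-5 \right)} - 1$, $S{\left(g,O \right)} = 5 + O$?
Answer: $22$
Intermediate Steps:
$L{\left(h,y \right)} = -1$ ($L{\left(h,y \right)} = \left(5 - 5\right) - 1 = 0 - 1 = -1$)
$u{\left(t \right)} = -1 + \frac{6 + t}{2 t}$ ($u{\left(t \right)} = \frac{t + 6}{t + t} - 1 = \frac{6 + t}{2 t} - 1 = -1 + \frac{6 + t}{2 t}$)
$u{\left(-6 \right)} \left(-10 - 12\right) = \frac{6 - -6}{2 \left(-6\right)} \left(-10 - 12\right) = \frac{1}{2} \left(- \frac{1}{6}\right) \left(6 + 6\right) \left(-10 - 12\right) = \frac{1}{2} \left(- \frac{1}{6}\right) 12 \left(-22\right) = \left(-1\right) \left(-22\right) = 22$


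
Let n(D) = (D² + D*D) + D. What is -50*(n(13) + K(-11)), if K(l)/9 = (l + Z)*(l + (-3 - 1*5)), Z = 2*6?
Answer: -9000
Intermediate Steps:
Z = 12
K(l) = 9*(-8 + l)*(12 + l) (K(l) = 9*((l + 12)*(l + (-3 - 1*5))) = 9*((12 + l)*(l + (-3 - 5))) = 9*((12 + l)*(l - 8)) = 9*((12 + l)*(-8 + l)) = 9*((-8 + l)*(12 + l)) = 9*(-8 + l)*(12 + l))
n(D) = D + 2*D² (n(D) = (D² + D²) + D = 2*D² + D = D + 2*D²)
-50*(n(13) + K(-11)) = -50*(13*(1 + 2*13) + (-864 + 9*(-11)² + 36*(-11))) = -50*(13*(1 + 26) + (-864 + 9*121 - 396)) = -50*(13*27 + (-864 + 1089 - 396)) = -50*(351 - 171) = -50*180 = -9000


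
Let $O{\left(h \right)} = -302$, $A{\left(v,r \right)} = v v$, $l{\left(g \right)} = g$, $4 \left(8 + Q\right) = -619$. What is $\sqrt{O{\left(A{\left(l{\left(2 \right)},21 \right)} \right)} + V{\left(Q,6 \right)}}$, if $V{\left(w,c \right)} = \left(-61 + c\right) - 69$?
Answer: $i \sqrt{426} \approx 20.64 i$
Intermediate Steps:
$Q = - \frac{651}{4}$ ($Q = -8 + \frac{1}{4} \left(-619\right) = -8 - \frac{619}{4} = - \frac{651}{4} \approx -162.75$)
$A{\left(v,r \right)} = v^{2}$
$V{\left(w,c \right)} = -130 + c$
$\sqrt{O{\left(A{\left(l{\left(2 \right)},21 \right)} \right)} + V{\left(Q,6 \right)}} = \sqrt{-302 + \left(-130 + 6\right)} = \sqrt{-302 - 124} = \sqrt{-426} = i \sqrt{426}$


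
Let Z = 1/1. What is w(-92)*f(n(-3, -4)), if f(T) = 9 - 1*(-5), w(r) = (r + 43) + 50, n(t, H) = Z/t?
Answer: 14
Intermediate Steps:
Z = 1 (Z = 1*1 = 1)
n(t, H) = 1/t
w(r) = 93 + r (w(r) = (43 + r) + 50 = 93 + r)
f(T) = 14 (f(T) = 9 + 5 = 14)
w(-92)*f(n(-3, -4)) = (93 - 92)*14 = 1*14 = 14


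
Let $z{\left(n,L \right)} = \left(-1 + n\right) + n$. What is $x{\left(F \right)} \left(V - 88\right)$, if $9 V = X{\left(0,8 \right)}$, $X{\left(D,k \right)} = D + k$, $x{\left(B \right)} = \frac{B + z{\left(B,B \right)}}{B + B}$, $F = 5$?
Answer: $- \frac{5488}{45} \approx -121.96$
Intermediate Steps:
$z{\left(n,L \right)} = -1 + 2 n$
$x{\left(B \right)} = \frac{-1 + 3 B}{2 B}$ ($x{\left(B \right)} = \frac{B + \left(-1 + 2 B\right)}{B + B} = \frac{-1 + 3 B}{2 B}$)
$V = \frac{8}{9}$ ($V = \frac{0 + 8}{9} = \frac{1}{9} \cdot 8 = \frac{8}{9} \approx 0.88889$)
$x{\left(F \right)} \left(V - 88\right) = \frac{-1 + 3 \cdot 5}{2 \cdot 5} \left(\frac{8}{9} - 88\right) = \frac{1}{2} \cdot \frac{1}{5} \left(-1 + 15\right) \left(- \frac{784}{9}\right) = \frac{1}{2} \cdot \frac{1}{5} \cdot 14 \left(- \frac{784}{9}\right) = \frac{7}{5} \left(- \frac{784}{9}\right) = - \frac{5488}{45}$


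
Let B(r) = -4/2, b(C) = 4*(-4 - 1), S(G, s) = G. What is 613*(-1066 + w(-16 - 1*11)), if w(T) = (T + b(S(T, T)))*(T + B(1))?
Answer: 182061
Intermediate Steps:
b(C) = -20 (b(C) = 4*(-5) = -20)
B(r) = -2 (B(r) = -4*1/2 = -2)
w(T) = (-20 + T)*(-2 + T) (w(T) = (T - 20)*(T - 2) = (-20 + T)*(-2 + T))
613*(-1066 + w(-16 - 1*11)) = 613*(-1066 + (40 + (-16 - 1*11)**2 - 22*(-16 - 1*11))) = 613*(-1066 + (40 + (-16 - 11)**2 - 22*(-16 - 11))) = 613*(-1066 + (40 + (-27)**2 - 22*(-27))) = 613*(-1066 + (40 + 729 + 594)) = 613*(-1066 + 1363) = 613*297 = 182061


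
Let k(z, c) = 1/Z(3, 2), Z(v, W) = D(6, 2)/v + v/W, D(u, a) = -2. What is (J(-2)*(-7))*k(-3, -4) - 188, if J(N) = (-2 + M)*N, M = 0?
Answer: -1108/5 ≈ -221.60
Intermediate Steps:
J(N) = -2*N (J(N) = (-2 + 0)*N = -2*N)
Z(v, W) = -2/v + v/W
k(z, c) = 6/5 (k(z, c) = 1/(-2/3 + 3/2) = 1/(-2*⅓ + 3*(½)) = 1/(-⅔ + 3/2) = 1/(⅚) = 6/5)
(J(-2)*(-7))*k(-3, -4) - 188 = (-2*(-2)*(-7))*(6/5) - 188 = (4*(-7))*(6/5) - 188 = -28*6/5 - 188 = -168/5 - 188 = -1108/5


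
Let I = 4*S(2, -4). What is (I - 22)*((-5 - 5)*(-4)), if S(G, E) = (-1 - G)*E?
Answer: 1040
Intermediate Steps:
S(G, E) = E*(-1 - G)
I = 48 (I = 4*(-1*(-4)*(1 + 2)) = 4*(-1*(-4)*3) = 4*12 = 48)
(I - 22)*((-5 - 5)*(-4)) = (48 - 22)*((-5 - 5)*(-4)) = 26*(-10*(-4)) = 26*40 = 1040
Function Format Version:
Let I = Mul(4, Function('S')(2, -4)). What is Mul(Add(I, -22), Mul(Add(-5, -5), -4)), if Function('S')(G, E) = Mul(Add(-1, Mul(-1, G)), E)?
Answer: 1040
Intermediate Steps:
Function('S')(G, E) = Mul(E, Add(-1, Mul(-1, G)))
I = 48 (I = Mul(4, Mul(-1, -4, Add(1, 2))) = Mul(4, Mul(-1, -4, 3)) = Mul(4, 12) = 48)
Mul(Add(I, -22), Mul(Add(-5, -5), -4)) = Mul(Add(48, -22), Mul(Add(-5, -5), -4)) = Mul(26, Mul(-10, -4)) = Mul(26, 40) = 1040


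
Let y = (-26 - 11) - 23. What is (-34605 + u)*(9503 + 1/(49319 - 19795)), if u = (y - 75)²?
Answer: -1148920116435/7381 ≈ -1.5566e+8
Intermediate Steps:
y = -60 (y = -37 - 23 = -60)
u = 18225 (u = (-60 - 75)² = (-135)² = 18225)
(-34605 + u)*(9503 + 1/(49319 - 19795)) = (-34605 + 18225)*(9503 + 1/(49319 - 19795)) = -16380*(9503 + 1/29524) = -16380*280566573/29524 = -1148920116435/7381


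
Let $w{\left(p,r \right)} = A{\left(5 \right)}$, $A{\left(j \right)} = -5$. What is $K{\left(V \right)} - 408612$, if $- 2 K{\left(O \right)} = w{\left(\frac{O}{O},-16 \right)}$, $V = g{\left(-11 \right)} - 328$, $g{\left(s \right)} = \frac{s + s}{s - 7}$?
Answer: $- \frac{817219}{2} \approx -4.0861 \cdot 10^{5}$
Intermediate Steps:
$g{\left(s \right)} = \frac{2 s}{-7 + s}$
$V = - \frac{2941}{9}$ ($V = 2 \left(-11\right) \frac{1}{-7 - 11} - 328 = 2 \left(-11\right) \frac{1}{-18} - 328 = 2 \left(-11\right) \left(- \frac{1}{18}\right) - 328 = \frac{11}{9} - 328 = - \frac{2941}{9} \approx -326.78$)
$w{\left(p,r \right)} = -5$
$K{\left(O \right)} = \frac{5}{2}$ ($K{\left(O \right)} = \left(- \frac{1}{2}\right) \left(-5\right) = \frac{5}{2}$)
$K{\left(V \right)} - 408612 = \frac{5}{2} - 408612 = - \frac{817219}{2}$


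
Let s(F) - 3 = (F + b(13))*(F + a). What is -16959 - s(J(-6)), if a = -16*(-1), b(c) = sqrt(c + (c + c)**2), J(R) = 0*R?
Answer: -16962 - 16*sqrt(689) ≈ -17382.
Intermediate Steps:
J(R) = 0
b(c) = sqrt(c + 4*c**2) (b(c) = sqrt(c + (2*c)**2) = sqrt(c + 4*c**2))
a = 16
s(F) = 3 + (16 + F)*(F + sqrt(689)) (s(F) = 3 + (F + sqrt(13*(1 + 4*13)))*(F + 16) = 3 + (F + sqrt(13*(1 + 52)))*(16 + F) = 3 + (F + sqrt(13*53))*(16 + F) = 3 + (F + sqrt(689))*(16 + F) = 3 + (16 + F)*(F + sqrt(689)))
-16959 - s(J(-6)) = -16959 - (3 + 0**2 + 16*0 + 16*sqrt(689) + 0*sqrt(689)) = -16959 - (3 + 0 + 0 + 16*sqrt(689) + 0) = -16959 - (3 + 16*sqrt(689)) = -16959 + (-3 - 16*sqrt(689)) = -16962 - 16*sqrt(689)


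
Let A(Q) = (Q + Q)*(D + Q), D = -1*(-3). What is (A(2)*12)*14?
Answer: 3360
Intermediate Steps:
D = 3
A(Q) = 2*Q*(3 + Q) (A(Q) = (Q + Q)*(3 + Q) = (2*Q)*(3 + Q) = 2*Q*(3 + Q))
(A(2)*12)*14 = ((2*2*(3 + 2))*12)*14 = ((2*2*5)*12)*14 = (20*12)*14 = 240*14 = 3360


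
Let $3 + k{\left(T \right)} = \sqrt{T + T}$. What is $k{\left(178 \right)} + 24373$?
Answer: $24370 + 2 \sqrt{89} \approx 24389.0$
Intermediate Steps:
$k{\left(T \right)} = -3 + \sqrt{2} \sqrt{T}$ ($k{\left(T \right)} = -3 + \sqrt{T + T} = -3 + \sqrt{2 T} = -3 + \sqrt{2} \sqrt{T}$)
$k{\left(178 \right)} + 24373 = \left(-3 + \sqrt{2} \sqrt{178}\right) + 24373 = \left(-3 + 2 \sqrt{89}\right) + 24373 = 24370 + 2 \sqrt{89}$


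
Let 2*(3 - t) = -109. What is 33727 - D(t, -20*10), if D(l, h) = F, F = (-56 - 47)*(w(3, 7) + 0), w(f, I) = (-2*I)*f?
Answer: 29401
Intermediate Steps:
t = 115/2 (t = 3 - 1/2*(-109) = 3 + 109/2 = 115/2 ≈ 57.500)
w(f, I) = -2*I*f
F = 4326 (F = (-56 - 47)*(-2*7*3 + 0) = -103*(-42 + 0) = -103*(-42) = 4326)
D(l, h) = 4326
33727 - D(t, -20*10) = 33727 - 1*4326 = 33727 - 4326 = 29401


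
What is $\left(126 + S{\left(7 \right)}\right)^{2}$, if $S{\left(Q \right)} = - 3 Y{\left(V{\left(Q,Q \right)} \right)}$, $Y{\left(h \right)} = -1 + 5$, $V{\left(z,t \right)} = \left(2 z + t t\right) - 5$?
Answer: $12996$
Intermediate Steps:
$V{\left(z,t \right)} = -5 + t^{2} + 2 z$ ($V{\left(z,t \right)} = \left(2 z + t^{2}\right) - 5 = \left(t^{2} + 2 z\right) - 5 = -5 + t^{2} + 2 z$)
$Y{\left(h \right)} = 4$
$S{\left(Q \right)} = -12$ ($S{\left(Q \right)} = \left(-3\right) 4 = -12$)
$\left(126 + S{\left(7 \right)}\right)^{2} = \left(126 - 12\right)^{2} = 114^{2} = 12996$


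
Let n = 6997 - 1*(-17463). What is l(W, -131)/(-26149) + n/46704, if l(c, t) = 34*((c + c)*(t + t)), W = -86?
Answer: -17729785841/305315724 ≈ -58.070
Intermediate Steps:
n = 24460 (n = 6997 + 17463 = 24460)
l(c, t) = 136*c*t (l(c, t) = 34*((2*c)*(2*t)) = 34*(4*c*t) = 136*c*t)
l(W, -131)/(-26149) + n/46704 = (136*(-86)*(-131))/(-26149) + 24460/46704 = 1532176*(-1/26149) + 24460*(1/46704) = -1532176/26149 + 6115/11676 = -17729785841/305315724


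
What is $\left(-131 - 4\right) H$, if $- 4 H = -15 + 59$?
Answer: $1485$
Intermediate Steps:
$H = -11$ ($H = - \frac{-15 + 59}{4} = \left(- \frac{1}{4}\right) 44 = -11$)
$\left(-131 - 4\right) H = \left(-131 - 4\right) \left(-11\right) = \left(-135\right) \left(-11\right) = 1485$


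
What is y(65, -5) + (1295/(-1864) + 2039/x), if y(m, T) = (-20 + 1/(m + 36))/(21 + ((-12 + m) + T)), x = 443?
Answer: 6940615457/1918221896 ≈ 3.6183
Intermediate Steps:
y(m, T) = (-20 + 1/(36 + m))/(9 + T + m) (y(m, T) = (-20 + 1/(36 + m))/(21 + (-12 + T + m)) = (-20 + 1/(36 + m))/(9 + T + m))
y(65, -5) + (1295/(-1864) + 2039/x) = (-719 - 20*65)/(324 + 65² + 36*(-5) + 45*65 - 5*65) + (1295/(-1864) + 2039/443) = (-719 - 1300)/(324 + 4225 - 180 + 2925 - 325) + (1295*(-1/1864) + 2039*(1/443)) = -2019/6969 + (-1295/1864 + 2039/443) = (1/6969)*(-2019) + 3227011/825752 = -673/2323 + 3227011/825752 = 6940615457/1918221896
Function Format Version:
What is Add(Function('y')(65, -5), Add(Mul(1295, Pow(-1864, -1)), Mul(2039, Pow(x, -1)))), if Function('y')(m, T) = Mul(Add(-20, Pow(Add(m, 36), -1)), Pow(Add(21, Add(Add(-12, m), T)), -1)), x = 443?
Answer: Rational(6940615457, 1918221896) ≈ 3.6183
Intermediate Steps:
Function('y')(m, T) = Mul(Pow(Add(9, T, m), -1), Add(-20, Pow(Add(36, m), -1))) (Function('y')(m, T) = Mul(Add(-20, Pow(Add(36, m), -1)), Pow(Add(21, Add(-12, T, m)), -1)) = Mul(Add(-20, Pow(Add(36, m), -1)), Pow(Add(9, T, m), -1)) = Mul(Pow(Add(9, T, m), -1), Add(-20, Pow(Add(36, m), -1))))
Add(Function('y')(65, -5), Add(Mul(1295, Pow(-1864, -1)), Mul(2039, Pow(x, -1)))) = Add(Mul(Pow(Add(324, Pow(65, 2), Mul(36, -5), Mul(45, 65), Mul(-5, 65)), -1), Add(-719, Mul(-20, 65))), Add(Mul(1295, Pow(-1864, -1)), Mul(2039, Pow(443, -1)))) = Add(Mul(Pow(Add(324, 4225, -180, 2925, -325), -1), Add(-719, -1300)), Add(Mul(1295, Rational(-1, 1864)), Mul(2039, Rational(1, 443)))) = Add(Mul(Pow(6969, -1), -2019), Add(Rational(-1295, 1864), Rational(2039, 443))) = Add(Mul(Rational(1, 6969), -2019), Rational(3227011, 825752)) = Add(Rational(-673, 2323), Rational(3227011, 825752)) = Rational(6940615457, 1918221896)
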